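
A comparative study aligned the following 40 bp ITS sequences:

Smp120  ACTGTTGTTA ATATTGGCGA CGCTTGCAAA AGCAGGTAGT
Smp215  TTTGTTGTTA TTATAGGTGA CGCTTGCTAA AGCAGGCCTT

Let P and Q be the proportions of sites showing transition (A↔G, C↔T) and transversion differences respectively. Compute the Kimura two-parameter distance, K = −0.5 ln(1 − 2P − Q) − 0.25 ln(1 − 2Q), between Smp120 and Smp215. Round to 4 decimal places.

The sequences differ at positions 1 (A/T, transversion), 2 (C/T, transition), 11 (A/T, transversion), 15 (T/A, transversion), 18 (C/T, transition), 28 (A/T, transversion), 37 (T/C, transition), 38 (A/C, transversion), 39 (G/T, transversion).
Of the 9 differences, 3 transitions and 6 transversions over 40 sites: P = 3/40 = 0.075000, Q = 6/40 = 0.150000.
d = −0.5·ln(0.700000) − 0.25·ln(0.700000) = −0.5·(-0.356675) − 0.25·(-0.356675) = 0.2675.

0.2675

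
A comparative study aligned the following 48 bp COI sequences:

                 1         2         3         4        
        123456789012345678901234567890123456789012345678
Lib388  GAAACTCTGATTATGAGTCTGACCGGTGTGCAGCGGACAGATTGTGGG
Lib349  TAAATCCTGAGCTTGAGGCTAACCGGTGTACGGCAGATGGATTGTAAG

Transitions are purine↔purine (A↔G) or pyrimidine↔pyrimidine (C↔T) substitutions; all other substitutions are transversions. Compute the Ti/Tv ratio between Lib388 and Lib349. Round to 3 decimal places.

Differing sites — 1:G/T (Tv); 5:C/T (Ti); 6:T/C (Ti); 11:T/G (Tv); 12:T/C (Ti); 13:A/T (Tv); 18:T/G (Tv); 21:G/A (Ti); 30:G/A (Ti); 32:A/G (Ti); 35:G/A (Ti); 38:C/T (Ti); 39:A/G (Ti); 46:G/A (Ti); 47:G/A (Ti).
Of the 15 differences, 11 transitions and 4 transversions, so Ti/Tv = 11/4 = 2.750.

2.750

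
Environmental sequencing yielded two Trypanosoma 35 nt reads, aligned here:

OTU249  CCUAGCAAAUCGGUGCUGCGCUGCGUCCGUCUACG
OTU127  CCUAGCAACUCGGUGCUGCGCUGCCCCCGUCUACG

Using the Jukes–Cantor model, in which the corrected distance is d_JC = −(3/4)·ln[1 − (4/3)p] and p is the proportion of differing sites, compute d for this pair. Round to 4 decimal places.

0.0910

Mismatches occur at site 9 (A→C), site 25 (G→C), site 26 (U→C).
p = 3/35 = 0.085714.
d = −0.75 · ln(1 − (4/3)·0.085714) = −0.75 · ln(0.885715) = −0.75 · (-0.121360) = 0.0910.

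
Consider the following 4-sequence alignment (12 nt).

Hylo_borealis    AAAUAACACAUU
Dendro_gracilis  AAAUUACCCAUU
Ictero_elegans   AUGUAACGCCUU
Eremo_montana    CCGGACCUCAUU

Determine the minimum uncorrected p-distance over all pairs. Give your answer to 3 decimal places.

Pairwise Hamming distances:
  Hylo_borealis vs Dendro_gracilis: 2
  Hylo_borealis vs Ictero_elegans: 4
  Hylo_borealis vs Eremo_montana: 6
  Dendro_gracilis vs Ictero_elegans: 5
  Dendro_gracilis vs Eremo_montana: 7
  Ictero_elegans vs Eremo_montana: 6
The smallest is 2 mismatches, between Hylo_borealis and Dendro_gracilis; p = 2/12 = 0.167.

0.167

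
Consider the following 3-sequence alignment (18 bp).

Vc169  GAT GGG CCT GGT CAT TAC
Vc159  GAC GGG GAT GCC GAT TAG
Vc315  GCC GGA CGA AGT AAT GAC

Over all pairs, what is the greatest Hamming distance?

Pairwise Hamming distances:
  Vc169 vs Vc159: 7
  Vc169 vs Vc315: 8
  Vc159 vs Vc315: 11
The largest is 11, between Vc159 and Vc315.

11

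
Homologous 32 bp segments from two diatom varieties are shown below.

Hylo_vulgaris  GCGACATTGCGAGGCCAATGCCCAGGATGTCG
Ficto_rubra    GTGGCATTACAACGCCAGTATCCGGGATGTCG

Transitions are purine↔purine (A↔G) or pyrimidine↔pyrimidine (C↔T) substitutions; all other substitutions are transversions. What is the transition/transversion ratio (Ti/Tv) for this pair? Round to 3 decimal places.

Mismatches occur at site 2 (C/T, transition), site 4 (A/G, transition), site 9 (G/A, transition), site 11 (G/A, transition), site 13 (G/C, transversion), site 18 (A/G, transition), site 20 (G/A, transition), site 21 (C/T, transition), site 24 (A/G, transition).
Of the 9 differences, 8 transitions and 1 transversion, so Ti/Tv = 8/1 = 8.000.

8.000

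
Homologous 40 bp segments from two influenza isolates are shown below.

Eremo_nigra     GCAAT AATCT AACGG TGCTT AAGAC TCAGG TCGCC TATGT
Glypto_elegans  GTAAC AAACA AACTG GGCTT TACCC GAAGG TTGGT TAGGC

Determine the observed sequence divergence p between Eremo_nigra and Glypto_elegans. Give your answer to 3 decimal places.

Mismatches occur at site 2 (C↔T), site 5 (T↔C), site 8 (T↔A), site 10 (T↔A), site 14 (G↔T), site 16 (T↔G), site 21 (A↔T), site 23 (G↔C), site 24 (A↔C), site 26 (T↔G), site 27 (C↔A), site 32 (C↔T), site 34 (C↔G), site 35 (C↔T), site 38 (T↔G), site 40 (T↔C).
There are 16 differences over 40 sites, so p = 16/40 = 0.400.

0.400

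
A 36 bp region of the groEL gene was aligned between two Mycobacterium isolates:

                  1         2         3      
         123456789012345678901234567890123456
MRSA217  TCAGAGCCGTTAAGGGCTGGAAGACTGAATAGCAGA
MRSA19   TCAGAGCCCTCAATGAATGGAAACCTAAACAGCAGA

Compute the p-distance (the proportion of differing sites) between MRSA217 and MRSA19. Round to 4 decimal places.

0.2500

Mismatches occur at site 9 (G/C), site 11 (T/C), site 14 (G/T), site 16 (G/A), site 17 (C/A), site 23 (G/A), site 24 (A/C), site 27 (G/A), site 30 (T/C).
There are 9 differences over 36 sites, so p = 9/36 = 0.2500.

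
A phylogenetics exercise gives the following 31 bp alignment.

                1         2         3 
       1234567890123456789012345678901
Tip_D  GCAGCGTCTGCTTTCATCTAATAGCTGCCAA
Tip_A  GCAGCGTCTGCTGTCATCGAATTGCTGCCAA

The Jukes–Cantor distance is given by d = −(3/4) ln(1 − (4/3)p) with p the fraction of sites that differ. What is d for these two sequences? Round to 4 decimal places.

Differing sites — 13:T/G; 19:T/G; 23:A/T.
p = 3/31 = 0.096774.
d = −0.75 · ln(1 − (4/3)·0.096774) = −0.75 · ln(0.870968) = −0.75 · (-0.138150) = 0.1036.

0.1036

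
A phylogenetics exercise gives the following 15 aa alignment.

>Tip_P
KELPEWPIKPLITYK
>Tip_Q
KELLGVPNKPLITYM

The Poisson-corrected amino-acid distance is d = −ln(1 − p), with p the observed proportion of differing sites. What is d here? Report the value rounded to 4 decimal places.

0.4055

The sequences differ at positions 4 (P/L), 5 (E/G), 6 (W/V), 8 (I/N), 15 (K/M).
p = 5/15 = 0.333333.
d = −ln(1 − 0.333333) = −ln(0.666667) = 0.4055.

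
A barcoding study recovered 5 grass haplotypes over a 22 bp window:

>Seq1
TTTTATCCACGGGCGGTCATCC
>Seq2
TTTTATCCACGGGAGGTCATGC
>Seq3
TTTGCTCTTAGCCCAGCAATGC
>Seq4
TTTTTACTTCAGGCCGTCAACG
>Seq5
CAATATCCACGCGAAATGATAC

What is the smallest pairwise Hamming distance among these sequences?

2

Pairwise Hamming distances:
  Seq1 vs Seq2: 2
  Seq1 vs Seq3: 11
  Seq1 vs Seq4: 8
  Seq1 vs Seq5: 9
  Seq2 vs Seq3: 11
  Seq2 vs Seq4: 10
  Seq2 vs Seq5: 8
  Seq3 vs Seq4: 13
  Seq3 vs Seq5: 14
  Seq4 vs Seq5: 16
The smallest is 2, between Seq1 and Seq2.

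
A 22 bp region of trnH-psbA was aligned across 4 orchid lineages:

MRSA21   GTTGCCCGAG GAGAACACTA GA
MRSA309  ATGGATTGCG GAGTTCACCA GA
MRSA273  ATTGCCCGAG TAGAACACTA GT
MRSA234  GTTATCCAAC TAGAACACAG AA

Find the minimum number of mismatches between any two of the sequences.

Pairwise Hamming distances:
  MRSA21 vs MRSA309: 9
  MRSA21 vs MRSA273: 3
  MRSA21 vs MRSA234: 8
  MRSA309 vs MRSA273: 10
  MRSA309 vs MRSA234: 15
  MRSA273 vs MRSA234: 9
The smallest is 3, between MRSA21 and MRSA273.

3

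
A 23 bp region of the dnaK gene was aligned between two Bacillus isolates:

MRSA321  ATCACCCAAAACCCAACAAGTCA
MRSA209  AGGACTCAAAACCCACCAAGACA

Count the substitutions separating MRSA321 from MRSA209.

Mismatches occur at site 2 (T/G), site 3 (C/G), site 6 (C/T), site 16 (A/C), site 21 (T/A).
That gives 5 mismatches out of 23 aligned sites, so the Hamming distance is 5.

5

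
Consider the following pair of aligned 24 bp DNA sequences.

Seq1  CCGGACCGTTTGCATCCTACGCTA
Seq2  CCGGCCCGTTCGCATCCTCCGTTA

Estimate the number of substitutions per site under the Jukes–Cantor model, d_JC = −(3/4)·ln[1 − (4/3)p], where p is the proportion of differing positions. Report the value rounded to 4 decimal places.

Mismatches occur at site 5 (A↔C), site 11 (T↔C), site 19 (A↔C), site 22 (C↔T).
p = 4/24 = 0.166667.
d = −0.75 · ln(1 − (4/3)·0.166667) = −0.75 · ln(0.777777) = −0.75 · (-0.251315) = 0.1885.

0.1885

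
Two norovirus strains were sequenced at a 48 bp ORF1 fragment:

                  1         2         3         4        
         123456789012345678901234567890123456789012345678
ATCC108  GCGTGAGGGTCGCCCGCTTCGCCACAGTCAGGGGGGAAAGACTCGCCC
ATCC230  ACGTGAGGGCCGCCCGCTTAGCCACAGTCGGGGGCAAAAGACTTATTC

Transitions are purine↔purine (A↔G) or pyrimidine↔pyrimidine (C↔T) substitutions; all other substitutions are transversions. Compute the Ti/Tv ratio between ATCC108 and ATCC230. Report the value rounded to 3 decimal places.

Mismatches occur at site 1 (G→A, transition), site 10 (T→C, transition), site 20 (C→A, transversion), site 30 (A→G, transition), site 35 (G→C, transversion), site 36 (G→A, transition), site 44 (C→T, transition), site 45 (G→A, transition), site 46 (C→T, transition), site 47 (C→T, transition).
Of the 10 differences, 8 transitions and 2 transversions, so Ti/Tv = 8/2 = 4.000.

4.000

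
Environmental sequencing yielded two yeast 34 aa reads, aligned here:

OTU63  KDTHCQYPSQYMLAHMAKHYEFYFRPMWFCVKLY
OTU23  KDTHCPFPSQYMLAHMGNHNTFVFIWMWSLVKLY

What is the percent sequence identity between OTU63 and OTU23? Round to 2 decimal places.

67.65%

Differing sites — 6:Q/P; 7:Y/F; 17:A/G; 18:K/N; 20:Y/N; 21:E/T; 23:Y/V; 25:R/I; 26:P/W; 29:F/S; 30:C/L.
23 of the 34 sites match, so the percent identity is 23/34 × 100 = 67.65%.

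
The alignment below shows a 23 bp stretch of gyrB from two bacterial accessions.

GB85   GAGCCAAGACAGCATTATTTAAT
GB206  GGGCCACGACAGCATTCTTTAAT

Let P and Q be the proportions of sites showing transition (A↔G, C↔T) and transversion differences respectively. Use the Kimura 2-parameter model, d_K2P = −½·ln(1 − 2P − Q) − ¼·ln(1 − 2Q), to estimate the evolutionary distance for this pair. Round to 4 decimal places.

The sequences differ at positions 2 (A/G, transition), 7 (A/C, transversion), 17 (A/C, transversion).
Of the 3 differences, 1 transition and 2 transversions over 23 sites: P = 1/23 = 0.043478, Q = 2/23 = 0.086957.
d = −0.5·ln(0.826087) − 0.25·ln(0.826086) = −0.5·(-0.191055) − 0.25·(-0.191056) = 0.1433.

0.1433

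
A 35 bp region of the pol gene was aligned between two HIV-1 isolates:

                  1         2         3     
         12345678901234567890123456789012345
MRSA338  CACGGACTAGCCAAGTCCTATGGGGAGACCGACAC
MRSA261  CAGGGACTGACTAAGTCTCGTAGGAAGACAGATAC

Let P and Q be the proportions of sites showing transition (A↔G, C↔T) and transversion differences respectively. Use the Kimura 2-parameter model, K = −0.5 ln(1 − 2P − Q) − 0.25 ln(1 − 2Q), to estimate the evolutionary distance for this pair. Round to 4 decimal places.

Differing sites — 3:C/G (Tv); 9:A/G (Ti); 10:G/A (Ti); 12:C/T (Ti); 18:C/T (Ti); 19:T/C (Ti); 20:A/G (Ti); 22:G/A (Ti); 25:G/A (Ti); 30:C/A (Tv); 33:C/T (Ti).
Of the 11 differences, 9 transitions and 2 transversions over 35 sites: P = 9/35 = 0.257143, Q = 2/35 = 0.057143.
d = −0.5·ln(0.428571) − 0.25·ln(0.885714) = −0.5·(-0.847299) − 0.25·(-0.121361) = 0.4540.

0.4540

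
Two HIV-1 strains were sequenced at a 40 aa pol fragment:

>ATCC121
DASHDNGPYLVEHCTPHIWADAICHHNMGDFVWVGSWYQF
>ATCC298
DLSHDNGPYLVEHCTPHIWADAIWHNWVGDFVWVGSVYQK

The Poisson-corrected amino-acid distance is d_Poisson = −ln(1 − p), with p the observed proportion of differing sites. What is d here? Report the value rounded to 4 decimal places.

Differing sites — 2:A/L; 24:C/W; 26:H/N; 27:N/W; 28:M/V; 37:W/V; 40:F/K.
p = 7/40 = 0.175000.
d = −ln(1 − 0.175000) = −ln(0.825000) = 0.1924.

0.1924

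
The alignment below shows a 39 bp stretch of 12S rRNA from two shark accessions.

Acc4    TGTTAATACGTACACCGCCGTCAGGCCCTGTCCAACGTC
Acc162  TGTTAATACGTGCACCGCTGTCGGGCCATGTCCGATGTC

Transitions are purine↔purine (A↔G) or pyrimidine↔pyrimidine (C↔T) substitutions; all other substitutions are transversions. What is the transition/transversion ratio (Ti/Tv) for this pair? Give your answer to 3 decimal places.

Mismatches occur at site 12 (A↔G, transition), site 19 (C↔T, transition), site 23 (A↔G, transition), site 28 (C↔A, transversion), site 34 (A↔G, transition), site 36 (C↔T, transition).
Of the 6 differences, 5 transitions and 1 transversion, so Ti/Tv = 5/1 = 5.000.

5.000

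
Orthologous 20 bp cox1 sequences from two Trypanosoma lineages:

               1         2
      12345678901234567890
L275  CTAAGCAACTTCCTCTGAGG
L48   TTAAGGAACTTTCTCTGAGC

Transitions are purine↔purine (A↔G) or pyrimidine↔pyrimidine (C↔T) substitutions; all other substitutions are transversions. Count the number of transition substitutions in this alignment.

2

Differing sites — 1:C/T (Ti); 6:C/G (Tv); 12:C/T (Ti); 20:G/C (Tv).
Of the 4 differences, 2 transitions and 2 transversions, so the answer is 2.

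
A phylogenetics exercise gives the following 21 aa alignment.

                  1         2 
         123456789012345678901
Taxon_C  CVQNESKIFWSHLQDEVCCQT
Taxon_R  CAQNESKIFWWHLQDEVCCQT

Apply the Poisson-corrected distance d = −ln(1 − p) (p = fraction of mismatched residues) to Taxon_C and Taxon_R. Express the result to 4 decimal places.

Differing sites — 2:V/A; 11:S/W.
p = 2/21 = 0.095238.
d = −ln(1 − 0.095238) = −ln(0.904762) = 0.1001.

0.1001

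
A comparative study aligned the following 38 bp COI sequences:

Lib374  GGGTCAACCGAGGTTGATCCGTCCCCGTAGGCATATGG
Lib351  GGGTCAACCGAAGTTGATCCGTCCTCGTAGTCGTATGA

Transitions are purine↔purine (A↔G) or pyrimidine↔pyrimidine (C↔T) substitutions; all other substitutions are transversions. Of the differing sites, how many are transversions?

Differing sites — 12:G/A (Ti); 25:C/T (Ti); 31:G/T (Tv); 33:A/G (Ti); 38:G/A (Ti).
Of the 5 differences, 4 transitions and 1 transversion, so the answer is 1.

1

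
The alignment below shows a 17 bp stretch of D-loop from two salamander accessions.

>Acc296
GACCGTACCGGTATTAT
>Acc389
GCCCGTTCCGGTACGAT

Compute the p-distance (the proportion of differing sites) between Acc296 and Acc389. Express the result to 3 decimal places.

The sequences differ at positions 2 (A/C), 7 (A/T), 14 (T/C), 15 (T/G).
There are 4 differences over 17 sites, so p = 4/17 = 0.235.

0.235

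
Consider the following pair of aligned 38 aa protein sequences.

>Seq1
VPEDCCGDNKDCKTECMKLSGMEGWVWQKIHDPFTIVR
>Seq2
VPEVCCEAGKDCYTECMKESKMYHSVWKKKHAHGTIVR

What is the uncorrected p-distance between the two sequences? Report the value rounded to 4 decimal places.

Mismatches occur at site 4 (D↔V), site 7 (G↔E), site 8 (D↔A), site 9 (N↔G), site 13 (K↔Y), site 19 (L↔E), site 21 (G↔K), site 23 (E↔Y), site 24 (G↔H), site 25 (W↔S), site 28 (Q↔K), site 30 (I↔K), site 32 (D↔A), site 33 (P↔H), site 34 (F↔G).
There are 15 differences over 38 sites, so p = 15/38 = 0.3947.

0.3947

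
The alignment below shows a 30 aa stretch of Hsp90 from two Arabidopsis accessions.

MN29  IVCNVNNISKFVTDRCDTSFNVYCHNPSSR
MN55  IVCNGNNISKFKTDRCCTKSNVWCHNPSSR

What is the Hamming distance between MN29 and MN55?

Differing sites — 5:V/G; 12:V/K; 17:D/C; 19:S/K; 20:F/S; 23:Y/W.
That gives 6 mismatches out of 30 aligned sites, so the Hamming distance is 6.

6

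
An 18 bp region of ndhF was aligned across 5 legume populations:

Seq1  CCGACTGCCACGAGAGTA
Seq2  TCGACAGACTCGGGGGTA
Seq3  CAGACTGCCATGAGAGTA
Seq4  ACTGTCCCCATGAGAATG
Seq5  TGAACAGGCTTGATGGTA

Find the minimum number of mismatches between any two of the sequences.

Pairwise Hamming distances:
  Seq1 vs Seq2: 6
  Seq1 vs Seq3: 2
  Seq1 vs Seq4: 9
  Seq1 vs Seq5: 9
  Seq2 vs Seq3: 8
  Seq2 vs Seq4: 13
  Seq2 vs Seq5: 6
  Seq3 vs Seq4: 9
  Seq3 vs Seq5: 8
  Seq4 vs Seq5: 13
The smallest is 2, between Seq1 and Seq3.

2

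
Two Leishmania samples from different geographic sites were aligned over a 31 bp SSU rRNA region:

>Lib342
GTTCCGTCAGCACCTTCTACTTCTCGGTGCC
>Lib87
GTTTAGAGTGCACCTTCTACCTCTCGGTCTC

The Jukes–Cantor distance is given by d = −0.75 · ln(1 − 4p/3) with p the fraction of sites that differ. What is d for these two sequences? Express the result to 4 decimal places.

0.3163

Mismatches occur at site 4 (C↔T), site 5 (C↔A), site 7 (T↔A), site 8 (C↔G), site 9 (A↔T), site 21 (T↔C), site 29 (G↔C), site 30 (C↔T).
p = 8/31 = 0.258065.
d = −0.75 · ln(1 − (4/3)·0.258065) = −0.75 · ln(0.655913) = −0.75 · (-0.421727) = 0.3163.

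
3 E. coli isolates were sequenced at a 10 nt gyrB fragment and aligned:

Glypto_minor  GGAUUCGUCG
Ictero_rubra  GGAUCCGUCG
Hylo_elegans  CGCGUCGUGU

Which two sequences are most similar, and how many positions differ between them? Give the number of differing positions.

1

Pairwise Hamming distances:
  Glypto_minor vs Ictero_rubra: 1
  Glypto_minor vs Hylo_elegans: 5
  Ictero_rubra vs Hylo_elegans: 6
The smallest is 1, between Glypto_minor and Ictero_rubra.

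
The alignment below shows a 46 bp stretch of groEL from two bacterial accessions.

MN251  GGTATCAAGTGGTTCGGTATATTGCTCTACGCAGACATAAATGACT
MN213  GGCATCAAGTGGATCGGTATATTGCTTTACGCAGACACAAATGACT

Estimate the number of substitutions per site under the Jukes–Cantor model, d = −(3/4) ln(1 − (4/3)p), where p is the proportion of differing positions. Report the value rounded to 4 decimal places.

0.0924

Mismatches occur at site 3 (T→C), site 13 (T→A), site 27 (C→T), site 38 (T→C).
p = 4/46 = 0.086957.
d = −0.75 · ln(1 − (4/3)·0.086957) = −0.75 · ln(0.884057) = −0.75 · (-0.123234) = 0.0924.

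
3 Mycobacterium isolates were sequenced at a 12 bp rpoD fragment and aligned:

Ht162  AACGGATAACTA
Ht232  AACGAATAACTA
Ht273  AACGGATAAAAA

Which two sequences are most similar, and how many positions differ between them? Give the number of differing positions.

Pairwise Hamming distances:
  Ht162 vs Ht232: 1
  Ht162 vs Ht273: 2
  Ht232 vs Ht273: 3
The smallest is 1, between Ht162 and Ht232.

1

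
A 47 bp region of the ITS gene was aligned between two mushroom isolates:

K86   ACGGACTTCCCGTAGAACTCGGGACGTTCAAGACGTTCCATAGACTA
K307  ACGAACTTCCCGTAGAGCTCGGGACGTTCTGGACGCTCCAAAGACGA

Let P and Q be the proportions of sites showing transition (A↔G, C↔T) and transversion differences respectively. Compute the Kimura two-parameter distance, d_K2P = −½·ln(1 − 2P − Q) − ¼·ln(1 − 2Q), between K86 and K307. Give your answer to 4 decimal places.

0.1675

Mismatches occur at site 4 (G↔A, transition), site 17 (A↔G, transition), site 30 (A↔T, transversion), site 31 (A↔G, transition), site 36 (T↔C, transition), site 41 (T↔A, transversion), site 46 (T↔G, transversion).
Of the 7 differences, 4 transitions and 3 transversions over 47 sites: P = 4/47 = 0.085106, Q = 3/47 = 0.063830.
d = −0.5·ln(0.765958) − 0.25·ln(0.872340) = −0.5·(-0.266628) − 0.25·(-0.136576) = 0.1675.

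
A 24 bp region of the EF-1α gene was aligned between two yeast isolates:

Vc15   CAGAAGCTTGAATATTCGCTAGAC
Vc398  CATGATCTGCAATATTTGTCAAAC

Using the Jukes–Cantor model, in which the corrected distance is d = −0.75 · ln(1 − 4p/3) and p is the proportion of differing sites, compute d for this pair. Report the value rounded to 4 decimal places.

0.5199

The sequences differ at positions 3 (G/T), 4 (A/G), 6 (G/T), 9 (T/G), 10 (G/C), 17 (C/T), 19 (C/T), 20 (T/C), 22 (G/A).
p = 9/24 = 0.375000.
d = −0.75 · ln(1 − (4/3)·0.375000) = −0.75 · ln(0.500000) = −0.75 · (-0.693147) = 0.5199.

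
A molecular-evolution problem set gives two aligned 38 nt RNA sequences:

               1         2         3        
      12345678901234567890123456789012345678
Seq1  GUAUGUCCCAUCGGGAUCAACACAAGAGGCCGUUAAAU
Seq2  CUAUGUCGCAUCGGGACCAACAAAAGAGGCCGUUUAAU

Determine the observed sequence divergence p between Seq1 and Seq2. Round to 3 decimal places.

The sequences differ at positions 1 (G/C), 8 (C/G), 17 (U/C), 23 (C/A), 35 (A/U).
There are 5 differences over 38 sites, so p = 5/38 = 0.132.

0.132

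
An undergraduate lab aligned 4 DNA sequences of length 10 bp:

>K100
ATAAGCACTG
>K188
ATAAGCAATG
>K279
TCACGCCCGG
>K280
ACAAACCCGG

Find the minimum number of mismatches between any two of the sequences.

Pairwise Hamming distances:
  K100 vs K188: 1
  K100 vs K279: 5
  K100 vs K280: 4
  K188 vs K279: 6
  K188 vs K280: 5
  K279 vs K280: 3
The smallest is 1, between K100 and K188.

1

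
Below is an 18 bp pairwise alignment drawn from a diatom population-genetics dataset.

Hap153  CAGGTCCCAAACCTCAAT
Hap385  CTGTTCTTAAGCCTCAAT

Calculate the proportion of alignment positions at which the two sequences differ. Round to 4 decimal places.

Mismatches occur at site 2 (A/T), site 4 (G/T), site 7 (C/T), site 8 (C/T), site 11 (A/G).
There are 5 differences over 18 sites, so p = 5/18 = 0.2778.

0.2778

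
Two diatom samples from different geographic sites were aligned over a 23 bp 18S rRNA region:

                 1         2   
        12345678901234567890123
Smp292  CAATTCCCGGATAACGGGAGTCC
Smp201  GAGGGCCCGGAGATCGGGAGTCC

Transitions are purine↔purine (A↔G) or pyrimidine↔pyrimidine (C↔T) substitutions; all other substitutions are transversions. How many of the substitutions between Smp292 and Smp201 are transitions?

The sequences differ at positions 1 (C/G, transversion), 3 (A/G, transition), 4 (T/G, transversion), 5 (T/G, transversion), 12 (T/G, transversion), 14 (A/T, transversion).
Of the 6 differences, 1 transition and 5 transversions, so the answer is 1.

1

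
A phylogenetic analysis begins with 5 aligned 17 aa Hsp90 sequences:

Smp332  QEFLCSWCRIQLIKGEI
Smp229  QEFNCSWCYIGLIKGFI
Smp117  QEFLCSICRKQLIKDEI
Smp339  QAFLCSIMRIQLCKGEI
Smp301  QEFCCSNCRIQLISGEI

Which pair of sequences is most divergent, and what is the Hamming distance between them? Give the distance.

Pairwise Hamming distances:
  Smp332 vs Smp229: 4
  Smp332 vs Smp117: 3
  Smp332 vs Smp339: 4
  Smp332 vs Smp301: 3
  Smp229 vs Smp117: 7
  Smp229 vs Smp339: 8
  Smp229 vs Smp301: 6
  Smp117 vs Smp339: 5
  Smp117 vs Smp301: 5
  Smp339 vs Smp301: 6
The largest is 8, between Smp229 and Smp339.

8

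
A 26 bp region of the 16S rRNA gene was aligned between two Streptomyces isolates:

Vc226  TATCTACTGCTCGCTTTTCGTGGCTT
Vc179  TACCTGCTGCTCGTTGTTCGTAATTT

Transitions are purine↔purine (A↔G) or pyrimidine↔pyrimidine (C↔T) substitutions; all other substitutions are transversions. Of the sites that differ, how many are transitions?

The sequences differ at positions 3 (T/C, transition), 6 (A/G, transition), 14 (C/T, transition), 16 (T/G, transversion), 22 (G/A, transition), 23 (G/A, transition), 24 (C/T, transition).
Of the 7 differences, 6 transitions and 1 transversion, so the answer is 6.

6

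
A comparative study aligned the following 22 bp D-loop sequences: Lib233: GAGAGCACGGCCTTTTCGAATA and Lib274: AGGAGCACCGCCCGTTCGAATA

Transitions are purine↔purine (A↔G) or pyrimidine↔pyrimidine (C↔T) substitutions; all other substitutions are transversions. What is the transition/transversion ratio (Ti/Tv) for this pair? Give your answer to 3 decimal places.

1.500

The sequences differ at positions 1 (G/A, transition), 2 (A/G, transition), 9 (G/C, transversion), 13 (T/C, transition), 14 (T/G, transversion).
Of the 5 differences, 3 transitions and 2 transversions, so Ti/Tv = 3/2 = 1.500.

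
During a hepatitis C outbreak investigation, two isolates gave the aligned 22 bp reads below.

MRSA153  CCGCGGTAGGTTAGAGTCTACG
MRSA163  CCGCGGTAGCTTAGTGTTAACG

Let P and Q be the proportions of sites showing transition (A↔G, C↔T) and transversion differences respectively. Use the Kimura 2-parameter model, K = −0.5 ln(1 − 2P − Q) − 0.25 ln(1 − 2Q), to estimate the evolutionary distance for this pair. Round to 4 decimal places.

0.2085

Mismatches occur at site 10 (G→C, transversion), site 15 (A→T, transversion), site 18 (C→T, transition), site 19 (T→A, transversion).
Of the 4 differences, 1 transition and 3 transversions over 22 sites: P = 1/22 = 0.045455, Q = 3/22 = 0.136364.
d = −0.5·ln(0.772726) − 0.25·ln(0.727272) = −0.5·(-0.257831) − 0.25·(-0.318455) = 0.2085.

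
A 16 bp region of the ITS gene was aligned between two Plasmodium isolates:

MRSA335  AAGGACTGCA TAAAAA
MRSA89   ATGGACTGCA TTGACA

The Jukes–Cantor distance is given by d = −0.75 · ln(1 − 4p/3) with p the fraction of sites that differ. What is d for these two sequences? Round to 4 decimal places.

The sequences differ at positions 2 (A/T), 12 (A/T), 13 (A/G), 15 (A/C).
p = 4/16 = 0.250000.
d = −0.75 · ln(1 − (4/3)·0.250000) = −0.75 · ln(0.666667) = −0.75 · (-0.405465) = 0.3041.

0.3041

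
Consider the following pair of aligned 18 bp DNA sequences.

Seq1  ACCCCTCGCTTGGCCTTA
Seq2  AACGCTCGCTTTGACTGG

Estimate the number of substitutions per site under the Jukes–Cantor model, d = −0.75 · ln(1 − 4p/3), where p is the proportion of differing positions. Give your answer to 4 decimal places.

Differing sites — 2:C/A; 4:C/G; 12:G/T; 14:C/A; 17:T/G; 18:A/G.
p = 6/18 = 0.333333.
d = −0.75 · ln(1 − (4/3)·0.333333) = −0.75 · ln(0.555556) = −0.75 · (-0.587786) = 0.4408.

0.4408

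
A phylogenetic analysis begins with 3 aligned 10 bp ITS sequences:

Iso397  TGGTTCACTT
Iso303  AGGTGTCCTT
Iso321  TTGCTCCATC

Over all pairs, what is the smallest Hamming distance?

4

Pairwise Hamming distances:
  Iso397 vs Iso303: 4
  Iso397 vs Iso321: 5
  Iso303 vs Iso321: 7
The smallest is 4, between Iso397 and Iso303.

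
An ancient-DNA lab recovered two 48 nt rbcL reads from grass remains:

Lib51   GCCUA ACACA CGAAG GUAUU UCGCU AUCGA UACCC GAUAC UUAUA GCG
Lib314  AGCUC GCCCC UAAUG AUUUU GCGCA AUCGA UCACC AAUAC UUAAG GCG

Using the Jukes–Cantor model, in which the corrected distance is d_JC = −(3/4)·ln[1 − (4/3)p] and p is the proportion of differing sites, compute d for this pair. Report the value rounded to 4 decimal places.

0.5199

Mismatches occur at site 1 (G→A), site 2 (C→G), site 5 (A→C), site 6 (A→G), site 8 (A→C), site 10 (A→C), site 11 (C→U), site 12 (G→A), site 14 (A→U), site 16 (G→A), site 18 (A→U), site 21 (U→G), site 25 (U→A), site 32 (A→C), site 33 (C→A), site 36 (G→A), site 44 (U→A), site 45 (A→G).
p = 18/48 = 0.375000.
d = −0.75 · ln(1 − (4/3)·0.375000) = −0.75 · ln(0.500000) = −0.75 · (-0.693147) = 0.5199.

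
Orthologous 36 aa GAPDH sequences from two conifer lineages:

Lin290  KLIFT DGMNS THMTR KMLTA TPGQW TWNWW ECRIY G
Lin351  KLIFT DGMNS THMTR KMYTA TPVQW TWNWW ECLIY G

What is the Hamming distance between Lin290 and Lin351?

Differing sites — 18:L/Y; 23:G/V; 33:R/L.
That gives 3 mismatches out of 36 aligned sites, so the Hamming distance is 3.

3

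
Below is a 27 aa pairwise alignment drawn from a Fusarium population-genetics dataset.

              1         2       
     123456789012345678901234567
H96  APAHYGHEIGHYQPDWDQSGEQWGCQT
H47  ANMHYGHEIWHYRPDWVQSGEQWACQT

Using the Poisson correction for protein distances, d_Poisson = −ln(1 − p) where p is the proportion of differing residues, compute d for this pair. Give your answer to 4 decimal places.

Differing sites — 2:P/N; 3:A/M; 10:G/W; 13:Q/R; 17:D/V; 24:G/A.
p = 6/27 = 0.222222.
d = −ln(1 − 0.222222) = −ln(0.777778) = 0.2513.

0.2513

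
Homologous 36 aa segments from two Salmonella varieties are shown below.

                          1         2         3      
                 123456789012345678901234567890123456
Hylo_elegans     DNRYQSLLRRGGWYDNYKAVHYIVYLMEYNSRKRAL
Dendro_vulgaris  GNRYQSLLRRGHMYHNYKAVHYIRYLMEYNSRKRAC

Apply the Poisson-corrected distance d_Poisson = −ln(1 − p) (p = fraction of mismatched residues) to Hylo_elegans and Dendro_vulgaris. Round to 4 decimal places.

The sequences differ at positions 1 (D/G), 12 (G/H), 13 (W/M), 15 (D/H), 24 (V/R), 36 (L/C).
p = 6/36 = 0.166667.
d = −ln(1 − 0.166667) = −ln(0.833333) = 0.1823.

0.1823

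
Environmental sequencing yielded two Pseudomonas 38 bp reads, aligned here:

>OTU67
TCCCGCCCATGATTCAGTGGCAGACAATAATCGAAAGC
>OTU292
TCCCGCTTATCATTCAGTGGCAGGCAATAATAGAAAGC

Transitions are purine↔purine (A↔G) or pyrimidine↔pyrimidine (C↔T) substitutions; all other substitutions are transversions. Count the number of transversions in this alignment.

2

Mismatches occur at site 7 (C↔T, transition), site 8 (C↔T, transition), site 11 (G↔C, transversion), site 24 (A↔G, transition), site 32 (C↔A, transversion).
Of the 5 differences, 3 transitions and 2 transversions, so the answer is 2.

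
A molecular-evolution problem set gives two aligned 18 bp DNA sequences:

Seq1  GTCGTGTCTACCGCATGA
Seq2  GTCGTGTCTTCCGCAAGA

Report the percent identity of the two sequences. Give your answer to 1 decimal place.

88.9%

Mismatches occur at site 10 (A↔T), site 16 (T↔A).
16 of the 18 sites match, so the percent identity is 16/18 × 100 = 88.9%.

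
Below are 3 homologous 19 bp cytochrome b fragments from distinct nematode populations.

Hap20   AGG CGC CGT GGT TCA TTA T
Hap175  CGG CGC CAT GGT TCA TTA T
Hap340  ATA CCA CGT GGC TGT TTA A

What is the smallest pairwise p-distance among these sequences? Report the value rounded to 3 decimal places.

0.105

Pairwise Hamming distances:
  Hap20 vs Hap175: 2
  Hap20 vs Hap340: 8
  Hap175 vs Hap340: 10
The smallest is 2 mismatches, between Hap20 and Hap175; p = 2/19 = 0.105.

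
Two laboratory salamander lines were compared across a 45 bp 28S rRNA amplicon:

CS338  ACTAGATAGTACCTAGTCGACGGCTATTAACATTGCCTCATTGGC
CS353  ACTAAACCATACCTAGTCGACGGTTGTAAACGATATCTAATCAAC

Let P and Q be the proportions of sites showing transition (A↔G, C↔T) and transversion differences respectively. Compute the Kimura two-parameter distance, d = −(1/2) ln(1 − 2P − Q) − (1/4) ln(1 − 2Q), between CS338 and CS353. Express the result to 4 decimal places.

0.4800

Differing sites — 5:G/A (Ti); 7:T/C (Ti); 8:A/C (Tv); 9:G/A (Ti); 24:C/T (Ti); 26:A/G (Ti); 28:T/A (Tv); 32:A/G (Ti); 33:T/A (Tv); 35:G/A (Ti); 36:C/T (Ti); 39:C/A (Tv); 42:T/C (Ti); 43:G/A (Ti); 44:G/A (Ti).
Of the 15 differences, 11 transitions and 4 transversions over 45 sites: P = 11/45 = 0.244444, Q = 4/45 = 0.088889.
d = −0.5·ln(0.422223) − 0.25·ln(0.822222) = −0.5·(-0.862222) − 0.25·(-0.195745) = 0.4800.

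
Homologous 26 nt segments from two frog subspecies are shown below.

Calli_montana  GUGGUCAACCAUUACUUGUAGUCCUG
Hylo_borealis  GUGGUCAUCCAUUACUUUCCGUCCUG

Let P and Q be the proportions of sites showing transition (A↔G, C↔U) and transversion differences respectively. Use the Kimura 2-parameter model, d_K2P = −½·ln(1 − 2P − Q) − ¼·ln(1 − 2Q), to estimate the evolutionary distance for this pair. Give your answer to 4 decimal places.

Differing sites — 8:A/U (Tv); 18:G/U (Tv); 19:U/C (Ti); 20:A/C (Tv).
Of the 4 differences, 1 transition and 3 transversions over 26 sites: P = 1/26 = 0.038462, Q = 3/26 = 0.115385.
d = −0.5·ln(0.807691) − 0.25·ln(0.769230) = −0.5·(-0.213576) − 0.25·(-0.262365) = 0.1724.

0.1724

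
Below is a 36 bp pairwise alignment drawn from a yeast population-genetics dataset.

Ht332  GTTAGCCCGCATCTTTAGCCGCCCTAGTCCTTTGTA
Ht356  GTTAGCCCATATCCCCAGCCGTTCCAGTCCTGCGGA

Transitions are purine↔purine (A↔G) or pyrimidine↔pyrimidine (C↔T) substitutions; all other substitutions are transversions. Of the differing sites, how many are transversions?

The sequences differ at positions 9 (G/A, transition), 10 (C/T, transition), 14 (T/C, transition), 15 (T/C, transition), 16 (T/C, transition), 22 (C/T, transition), 23 (C/T, transition), 25 (T/C, transition), 32 (T/G, transversion), 33 (T/C, transition), 35 (T/G, transversion).
Of the 11 differences, 9 transitions and 2 transversions, so the answer is 2.

2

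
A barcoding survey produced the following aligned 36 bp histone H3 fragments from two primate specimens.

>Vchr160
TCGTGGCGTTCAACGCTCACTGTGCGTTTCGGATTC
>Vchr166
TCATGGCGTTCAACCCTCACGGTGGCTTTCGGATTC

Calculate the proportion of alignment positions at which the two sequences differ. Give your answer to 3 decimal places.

0.139

The sequences differ at positions 3 (G/A), 15 (G/C), 21 (T/G), 25 (C/G), 26 (G/C).
There are 5 differences over 36 sites, so p = 5/36 = 0.139.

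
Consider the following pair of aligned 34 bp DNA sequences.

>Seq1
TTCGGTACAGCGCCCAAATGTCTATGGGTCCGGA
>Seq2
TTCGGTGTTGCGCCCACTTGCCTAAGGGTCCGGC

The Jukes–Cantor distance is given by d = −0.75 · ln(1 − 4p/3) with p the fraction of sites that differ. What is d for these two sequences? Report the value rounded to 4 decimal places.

The sequences differ at positions 7 (A/G), 8 (C/T), 9 (A/T), 17 (A/C), 18 (A/T), 21 (T/C), 25 (T/A), 34 (A/C).
p = 8/34 = 0.235294.
d = −0.75 · ln(1 − (4/3)·0.235294) = −0.75 · ln(0.686275) = −0.75 · (-0.376477) = 0.2824.

0.2824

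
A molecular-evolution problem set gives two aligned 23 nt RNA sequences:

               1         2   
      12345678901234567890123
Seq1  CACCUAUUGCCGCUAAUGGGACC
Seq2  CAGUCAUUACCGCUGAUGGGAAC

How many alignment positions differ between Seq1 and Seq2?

6

Differing sites — 3:C/G; 4:C/U; 5:U/C; 9:G/A; 15:A/G; 22:C/A.
That gives 6 mismatches out of 23 aligned sites, so the Hamming distance is 6.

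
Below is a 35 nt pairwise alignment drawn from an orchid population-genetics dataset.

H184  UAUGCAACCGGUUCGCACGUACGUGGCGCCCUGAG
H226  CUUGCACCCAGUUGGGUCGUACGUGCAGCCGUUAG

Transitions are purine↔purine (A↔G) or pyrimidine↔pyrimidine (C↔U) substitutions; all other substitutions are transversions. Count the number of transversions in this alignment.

9

Differing sites — 1:U/C (Ti); 2:A/U (Tv); 7:A/C (Tv); 10:G/A (Ti); 14:C/G (Tv); 16:C/G (Tv); 17:A/U (Tv); 26:G/C (Tv); 27:C/A (Tv); 31:C/G (Tv); 33:G/U (Tv).
Of the 11 differences, 2 transitions and 9 transversions, so the answer is 9.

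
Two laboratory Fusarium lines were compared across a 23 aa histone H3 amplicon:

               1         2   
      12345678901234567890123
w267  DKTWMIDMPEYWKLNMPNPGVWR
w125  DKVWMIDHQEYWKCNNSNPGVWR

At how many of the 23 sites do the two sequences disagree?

Mismatches occur at site 3 (T/V), site 8 (M/H), site 9 (P/Q), site 14 (L/C), site 16 (M/N), site 17 (P/S).
That gives 6 mismatches out of 23 aligned sites, so the Hamming distance is 6.

6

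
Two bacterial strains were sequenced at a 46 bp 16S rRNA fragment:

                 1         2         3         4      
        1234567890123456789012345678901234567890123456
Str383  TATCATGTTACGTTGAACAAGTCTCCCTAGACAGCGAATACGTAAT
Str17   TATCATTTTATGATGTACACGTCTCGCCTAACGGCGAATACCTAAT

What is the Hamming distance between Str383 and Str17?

The sequences differ at positions 7 (G/T), 11 (C/T), 13 (T/A), 16 (A/T), 20 (A/C), 26 (C/G), 28 (T/C), 29 (A/T), 30 (G/A), 33 (A/G), 42 (G/C).
That gives 11 mismatches out of 46 aligned sites, so the Hamming distance is 11.

11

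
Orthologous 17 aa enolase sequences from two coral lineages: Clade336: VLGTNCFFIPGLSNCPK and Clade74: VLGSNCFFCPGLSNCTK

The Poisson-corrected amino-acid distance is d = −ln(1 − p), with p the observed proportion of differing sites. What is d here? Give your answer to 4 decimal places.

0.1942

Mismatches occur at site 4 (T→S), site 9 (I→C), site 16 (P→T).
p = 3/17 = 0.176471.
d = −ln(1 − 0.176471) = −ln(0.823529) = 0.1942.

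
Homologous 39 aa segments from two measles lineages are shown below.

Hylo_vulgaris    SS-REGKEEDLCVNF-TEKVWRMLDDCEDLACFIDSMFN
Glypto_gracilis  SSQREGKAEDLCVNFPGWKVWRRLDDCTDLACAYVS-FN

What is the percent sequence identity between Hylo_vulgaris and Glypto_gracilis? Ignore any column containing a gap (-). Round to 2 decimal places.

77.78%

Excluding the 3 gap columns leaves 36 comparable sites.
Mismatches occur at site 8 (E→A), site 17 (T→G), site 18 (E→W), site 23 (M→R), site 28 (E→T), site 33 (F→A), site 34 (I→Y), site 35 (D→V).
28 of the 36 comparable sites match, so the percent identity is 28/36 × 100 = 77.78%.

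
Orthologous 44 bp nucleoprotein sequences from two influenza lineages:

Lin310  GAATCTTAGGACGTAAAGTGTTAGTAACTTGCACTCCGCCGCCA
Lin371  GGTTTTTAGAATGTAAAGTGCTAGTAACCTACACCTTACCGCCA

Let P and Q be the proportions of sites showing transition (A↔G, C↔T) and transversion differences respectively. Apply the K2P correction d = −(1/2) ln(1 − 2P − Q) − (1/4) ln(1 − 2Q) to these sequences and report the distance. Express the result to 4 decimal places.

0.3815

Differing sites — 2:A/G (Ti); 3:A/T (Tv); 5:C/T (Ti); 10:G/A (Ti); 12:C/T (Ti); 21:T/C (Ti); 29:T/C (Ti); 31:G/A (Ti); 35:T/C (Ti); 36:C/T (Ti); 37:C/T (Ti); 38:G/A (Ti).
Of the 12 differences, 11 transitions and 1 transversion over 44 sites: P = 11/44 = 0.250000, Q = 1/44 = 0.022727.
d = −0.5·ln(0.477273) − 0.25·ln(0.954546) = −0.5·(-0.739667) − 0.25·(-0.046519) = 0.3815.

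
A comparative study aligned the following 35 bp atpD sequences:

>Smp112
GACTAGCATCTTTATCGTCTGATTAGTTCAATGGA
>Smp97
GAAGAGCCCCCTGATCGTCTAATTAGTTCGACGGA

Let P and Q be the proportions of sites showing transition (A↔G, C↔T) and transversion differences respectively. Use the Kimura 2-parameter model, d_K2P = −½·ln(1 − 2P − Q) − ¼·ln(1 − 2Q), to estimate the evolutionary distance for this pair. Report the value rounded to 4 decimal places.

0.3203

Differing sites — 3:C/A (Tv); 4:T/G (Tv); 8:A/C (Tv); 9:T/C (Ti); 11:T/C (Ti); 13:T/G (Tv); 21:G/A (Ti); 30:A/G (Ti); 32:T/C (Ti).
Of the 9 differences, 5 transitions and 4 transversions over 35 sites: P = 5/35 = 0.142857, Q = 4/35 = 0.114286.
d = −0.5·ln(0.600000) − 0.25·ln(0.771428) = −0.5·(-0.510826) − 0.25·(-0.259512) = 0.3203.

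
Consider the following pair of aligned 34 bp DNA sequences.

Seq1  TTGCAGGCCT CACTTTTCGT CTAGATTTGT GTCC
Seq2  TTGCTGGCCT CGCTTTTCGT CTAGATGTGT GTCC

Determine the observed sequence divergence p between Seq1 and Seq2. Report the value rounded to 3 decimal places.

Differing sites — 5:A/T; 12:A/G; 27:T/G.
There are 3 differences over 34 sites, so p = 3/34 = 0.088.

0.088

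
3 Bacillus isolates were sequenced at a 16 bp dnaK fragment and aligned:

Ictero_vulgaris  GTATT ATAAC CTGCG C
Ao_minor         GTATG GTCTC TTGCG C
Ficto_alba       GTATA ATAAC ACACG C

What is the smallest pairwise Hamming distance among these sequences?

4

Pairwise Hamming distances:
  Ictero_vulgaris vs Ao_minor: 5
  Ictero_vulgaris vs Ficto_alba: 4
  Ao_minor vs Ficto_alba: 7
The smallest is 4, between Ictero_vulgaris and Ficto_alba.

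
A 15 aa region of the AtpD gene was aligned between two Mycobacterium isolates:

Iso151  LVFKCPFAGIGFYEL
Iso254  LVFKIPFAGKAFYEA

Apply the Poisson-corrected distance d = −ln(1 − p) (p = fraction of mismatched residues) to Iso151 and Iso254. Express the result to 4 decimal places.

The sequences differ at positions 5 (C/I), 10 (I/K), 11 (G/A), 15 (L/A).
p = 4/15 = 0.266667.
d = −ln(1 − 0.266667) = −ln(0.733333) = 0.3102.

0.3102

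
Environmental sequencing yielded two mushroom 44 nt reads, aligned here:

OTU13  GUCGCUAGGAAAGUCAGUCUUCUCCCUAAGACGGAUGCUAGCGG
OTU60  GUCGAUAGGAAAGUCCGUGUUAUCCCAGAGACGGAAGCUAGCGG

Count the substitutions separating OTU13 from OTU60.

7

Mismatches occur at site 5 (C↔A), site 16 (A↔C), site 19 (C↔G), site 22 (C↔A), site 27 (U↔A), site 28 (A↔G), site 36 (U↔A).
That gives 7 mismatches out of 44 aligned sites, so the Hamming distance is 7.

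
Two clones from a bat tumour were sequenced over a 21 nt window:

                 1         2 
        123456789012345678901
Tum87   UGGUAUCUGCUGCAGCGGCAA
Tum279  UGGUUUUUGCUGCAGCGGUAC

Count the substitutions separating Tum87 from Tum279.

4

Mismatches occur at site 5 (A↔U), site 7 (C↔U), site 19 (C↔U), site 21 (A↔C).
That gives 4 mismatches out of 21 aligned sites, so the Hamming distance is 4.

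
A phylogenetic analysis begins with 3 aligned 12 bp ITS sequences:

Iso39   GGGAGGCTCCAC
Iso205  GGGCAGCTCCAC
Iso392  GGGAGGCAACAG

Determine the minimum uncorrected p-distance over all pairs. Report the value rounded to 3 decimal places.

Pairwise Hamming distances:
  Iso39 vs Iso205: 2
  Iso39 vs Iso392: 3
  Iso205 vs Iso392: 5
The smallest is 2 mismatches, between Iso39 and Iso205; p = 2/12 = 0.167.

0.167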